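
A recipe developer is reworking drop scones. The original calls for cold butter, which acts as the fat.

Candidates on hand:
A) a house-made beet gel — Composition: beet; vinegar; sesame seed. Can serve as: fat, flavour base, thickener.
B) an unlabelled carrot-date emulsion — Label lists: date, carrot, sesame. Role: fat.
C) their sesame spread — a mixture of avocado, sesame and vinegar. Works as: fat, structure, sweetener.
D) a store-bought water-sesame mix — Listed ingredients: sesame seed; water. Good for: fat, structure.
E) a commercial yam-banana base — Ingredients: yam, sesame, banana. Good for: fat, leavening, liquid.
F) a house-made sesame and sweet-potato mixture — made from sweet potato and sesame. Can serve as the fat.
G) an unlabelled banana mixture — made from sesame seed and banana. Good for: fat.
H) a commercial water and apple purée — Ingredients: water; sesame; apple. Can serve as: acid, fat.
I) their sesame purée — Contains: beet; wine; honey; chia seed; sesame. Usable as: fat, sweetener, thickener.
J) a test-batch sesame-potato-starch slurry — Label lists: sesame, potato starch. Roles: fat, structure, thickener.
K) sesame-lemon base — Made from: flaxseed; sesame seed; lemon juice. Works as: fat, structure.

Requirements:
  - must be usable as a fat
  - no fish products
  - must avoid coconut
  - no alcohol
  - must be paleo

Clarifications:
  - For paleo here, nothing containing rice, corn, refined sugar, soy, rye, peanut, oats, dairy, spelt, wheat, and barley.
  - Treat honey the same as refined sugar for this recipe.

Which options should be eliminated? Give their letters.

A: only sesame seed, beet, and vinegar; none excluded — valid
B: only sesame, date and carrot; none excluded — OK
C: works as a fat, no coconut, no fish — OK
D: works as a fat, no alcohol, paleo — OK
E: all constraints satisfied — valid
F: only sesame and sweet potato; none excluded — keep
G: only sesame seed and banana; none excluded — valid
H: only sesame, apple, and water; none excluded — valid
I: has honey, so not paleo; has wine, so not alcohol-free — no
J: only sesame and potato starch; none excluded — keep
K: no alcohol, paleo — OK

I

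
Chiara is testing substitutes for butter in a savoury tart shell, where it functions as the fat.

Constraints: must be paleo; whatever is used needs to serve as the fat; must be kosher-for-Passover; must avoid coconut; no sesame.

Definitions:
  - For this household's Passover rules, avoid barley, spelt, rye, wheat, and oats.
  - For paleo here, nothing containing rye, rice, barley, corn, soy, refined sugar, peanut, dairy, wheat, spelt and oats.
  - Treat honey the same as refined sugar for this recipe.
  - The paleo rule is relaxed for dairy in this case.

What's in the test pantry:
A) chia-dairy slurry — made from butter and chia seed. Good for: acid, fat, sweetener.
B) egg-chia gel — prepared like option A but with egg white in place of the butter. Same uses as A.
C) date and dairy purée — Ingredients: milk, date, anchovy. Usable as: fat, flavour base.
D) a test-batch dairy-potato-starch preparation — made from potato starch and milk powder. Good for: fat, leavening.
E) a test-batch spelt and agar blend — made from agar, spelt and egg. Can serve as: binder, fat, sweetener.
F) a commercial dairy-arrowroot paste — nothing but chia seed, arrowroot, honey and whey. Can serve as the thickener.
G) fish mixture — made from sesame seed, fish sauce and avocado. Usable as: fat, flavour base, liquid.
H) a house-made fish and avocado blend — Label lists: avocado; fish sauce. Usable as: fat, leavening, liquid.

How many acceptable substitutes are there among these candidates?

5

A: dairy is permitted under the paleo carve-out; nothing else excluded — OK
B: only egg white and chia seed; none excluded — OK
C: dairy is permitted under the paleo carve-out; nothing else excluded — OK
D: dairy is permitted under the paleo carve-out; nothing else excluded — valid
E: has spelt, so not kosher-for-Passover; has spelt, so not paleo — out
F: not usable as a fat; has honey, so not paleo — reject
G: has sesame seed, so not sesame-free — reject
H: only fish sauce and avocado; none excluded — OK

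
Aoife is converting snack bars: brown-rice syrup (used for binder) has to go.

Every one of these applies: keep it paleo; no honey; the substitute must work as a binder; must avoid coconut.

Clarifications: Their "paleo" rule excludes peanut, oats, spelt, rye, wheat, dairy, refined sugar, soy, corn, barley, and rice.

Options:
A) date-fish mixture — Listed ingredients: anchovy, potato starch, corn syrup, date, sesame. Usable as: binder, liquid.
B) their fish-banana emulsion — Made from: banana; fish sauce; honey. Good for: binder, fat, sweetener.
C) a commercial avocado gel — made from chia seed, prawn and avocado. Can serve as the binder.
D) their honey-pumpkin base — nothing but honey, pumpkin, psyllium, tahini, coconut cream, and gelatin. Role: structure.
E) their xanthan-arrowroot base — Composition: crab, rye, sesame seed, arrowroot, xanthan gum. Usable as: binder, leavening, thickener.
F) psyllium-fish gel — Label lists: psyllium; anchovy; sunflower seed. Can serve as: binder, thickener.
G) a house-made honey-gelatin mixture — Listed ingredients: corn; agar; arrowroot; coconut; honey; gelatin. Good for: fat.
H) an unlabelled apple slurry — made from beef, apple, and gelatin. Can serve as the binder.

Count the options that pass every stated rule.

A: has corn syrup, so not paleo — reject
B: has honey, so not honey-free — reject
C: works as a binder, no coconut, paleo — OK
D: not usable as a binder; has honey, so not honey-free (and 1 more) — out
E: has rye, so not paleo — out
F: works as a binder, no honey, paleo — valid
G: not usable as a binder; has corn, so not paleo (and 2 more) — reject
H: works as a binder, paleo, no honey — valid

3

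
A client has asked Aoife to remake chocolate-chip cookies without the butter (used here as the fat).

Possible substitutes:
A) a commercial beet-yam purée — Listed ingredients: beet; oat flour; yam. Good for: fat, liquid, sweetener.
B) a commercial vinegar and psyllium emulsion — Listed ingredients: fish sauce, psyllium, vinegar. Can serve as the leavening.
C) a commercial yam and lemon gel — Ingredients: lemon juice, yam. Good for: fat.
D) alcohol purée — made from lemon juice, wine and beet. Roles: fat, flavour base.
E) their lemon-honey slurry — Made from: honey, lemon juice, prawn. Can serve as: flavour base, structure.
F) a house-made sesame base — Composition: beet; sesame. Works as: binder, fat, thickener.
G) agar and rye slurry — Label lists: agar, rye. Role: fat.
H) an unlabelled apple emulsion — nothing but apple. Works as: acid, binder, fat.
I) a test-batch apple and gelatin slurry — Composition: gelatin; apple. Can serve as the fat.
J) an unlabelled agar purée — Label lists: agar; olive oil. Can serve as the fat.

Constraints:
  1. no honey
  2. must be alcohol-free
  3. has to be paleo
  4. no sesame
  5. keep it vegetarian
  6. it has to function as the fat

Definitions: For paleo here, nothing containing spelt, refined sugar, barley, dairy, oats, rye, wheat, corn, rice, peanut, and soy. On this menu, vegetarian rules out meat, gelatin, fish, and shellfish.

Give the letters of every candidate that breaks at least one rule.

A, B, D, E, F, G, I

A: has oat flour, so not paleo — no
B: not usable as a fat; has fish sauce, so not vegetarian — reject
C: no sesame, no alcohol — keep
D: has wine, so not alcohol-free — reject
E: not usable as a fat; has prawn, so not vegetarian (and 1 more) — out
F: has sesame, so not sesame-free — no
G: has rye, so not paleo — out
H: works as a fat, paleo, vegetarian — OK
I: has gelatin, so not vegetarian — no
J: vegetarian, no honey — valid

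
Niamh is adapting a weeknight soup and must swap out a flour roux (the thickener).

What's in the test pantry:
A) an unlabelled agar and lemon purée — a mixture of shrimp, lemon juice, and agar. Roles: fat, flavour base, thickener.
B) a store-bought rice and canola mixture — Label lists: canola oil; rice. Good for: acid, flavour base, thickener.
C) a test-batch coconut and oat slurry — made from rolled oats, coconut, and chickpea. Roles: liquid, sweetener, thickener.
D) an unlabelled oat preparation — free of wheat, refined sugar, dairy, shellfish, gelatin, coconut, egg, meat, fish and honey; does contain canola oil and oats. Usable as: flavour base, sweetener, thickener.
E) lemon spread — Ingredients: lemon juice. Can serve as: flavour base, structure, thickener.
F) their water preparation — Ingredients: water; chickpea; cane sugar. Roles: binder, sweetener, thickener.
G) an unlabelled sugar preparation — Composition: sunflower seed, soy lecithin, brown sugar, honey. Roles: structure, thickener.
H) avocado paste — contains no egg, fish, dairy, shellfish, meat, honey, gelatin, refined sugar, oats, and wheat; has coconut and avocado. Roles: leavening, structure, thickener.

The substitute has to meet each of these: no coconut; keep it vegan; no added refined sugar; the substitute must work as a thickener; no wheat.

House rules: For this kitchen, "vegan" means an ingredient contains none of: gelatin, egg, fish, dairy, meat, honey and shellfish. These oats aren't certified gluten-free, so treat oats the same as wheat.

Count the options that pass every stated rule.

2

A: has shrimp, so not vegan — reject
B: all constraints satisfied — OK
C: has coconut, so not coconut-free; has rolled oats, so not wheat-free — reject
D: has oats, so not wheat-free — no
E: works as a thickener, no refined sugar, wheat-free — OK
F: has cane sugar, so not no-added-sugar — out
G: has honey, so not vegan; has brown sugar, so not no-added-sugar — out
H: has coconut, so not coconut-free — out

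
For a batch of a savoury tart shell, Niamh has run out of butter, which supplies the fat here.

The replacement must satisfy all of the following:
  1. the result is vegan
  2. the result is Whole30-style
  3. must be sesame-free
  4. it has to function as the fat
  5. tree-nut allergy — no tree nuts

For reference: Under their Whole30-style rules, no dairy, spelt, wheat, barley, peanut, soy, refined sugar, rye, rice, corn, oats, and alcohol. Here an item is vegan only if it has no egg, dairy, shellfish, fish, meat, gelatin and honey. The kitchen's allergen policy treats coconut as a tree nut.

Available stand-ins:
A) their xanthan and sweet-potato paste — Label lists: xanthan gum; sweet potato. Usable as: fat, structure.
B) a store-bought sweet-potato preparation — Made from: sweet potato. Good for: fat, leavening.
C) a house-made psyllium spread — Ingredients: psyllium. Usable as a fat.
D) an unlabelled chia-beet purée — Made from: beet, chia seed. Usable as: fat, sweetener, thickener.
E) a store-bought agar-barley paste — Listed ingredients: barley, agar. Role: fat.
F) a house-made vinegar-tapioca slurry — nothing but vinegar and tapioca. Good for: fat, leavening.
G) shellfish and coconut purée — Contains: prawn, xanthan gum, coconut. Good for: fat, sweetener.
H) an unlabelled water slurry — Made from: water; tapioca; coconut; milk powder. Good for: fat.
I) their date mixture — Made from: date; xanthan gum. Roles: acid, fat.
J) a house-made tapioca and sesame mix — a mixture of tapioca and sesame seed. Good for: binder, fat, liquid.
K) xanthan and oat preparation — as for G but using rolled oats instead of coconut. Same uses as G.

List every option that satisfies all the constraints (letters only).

A: nothing on the exclusion list — valid
B: nothing on the exclusion list — valid
C: every rule checks out — keep
D: all constraints satisfied — valid
E: has barley, so not Whole30-style — reject
F: no sesame, tree-nut-free — OK
G: has prawn, so not vegan; has coconut, so not tree-nut-free — reject
H: has milk powder, so not Whole30-style; has milk powder, so not vegan (and 1 more) — no
I: only xanthan gum and date; none excluded — keep
J: has sesame seed, so not sesame-free — reject
K: has rolled oats, so not Whole30-style; has prawn, so not vegan — reject

A, B, C, D, F, I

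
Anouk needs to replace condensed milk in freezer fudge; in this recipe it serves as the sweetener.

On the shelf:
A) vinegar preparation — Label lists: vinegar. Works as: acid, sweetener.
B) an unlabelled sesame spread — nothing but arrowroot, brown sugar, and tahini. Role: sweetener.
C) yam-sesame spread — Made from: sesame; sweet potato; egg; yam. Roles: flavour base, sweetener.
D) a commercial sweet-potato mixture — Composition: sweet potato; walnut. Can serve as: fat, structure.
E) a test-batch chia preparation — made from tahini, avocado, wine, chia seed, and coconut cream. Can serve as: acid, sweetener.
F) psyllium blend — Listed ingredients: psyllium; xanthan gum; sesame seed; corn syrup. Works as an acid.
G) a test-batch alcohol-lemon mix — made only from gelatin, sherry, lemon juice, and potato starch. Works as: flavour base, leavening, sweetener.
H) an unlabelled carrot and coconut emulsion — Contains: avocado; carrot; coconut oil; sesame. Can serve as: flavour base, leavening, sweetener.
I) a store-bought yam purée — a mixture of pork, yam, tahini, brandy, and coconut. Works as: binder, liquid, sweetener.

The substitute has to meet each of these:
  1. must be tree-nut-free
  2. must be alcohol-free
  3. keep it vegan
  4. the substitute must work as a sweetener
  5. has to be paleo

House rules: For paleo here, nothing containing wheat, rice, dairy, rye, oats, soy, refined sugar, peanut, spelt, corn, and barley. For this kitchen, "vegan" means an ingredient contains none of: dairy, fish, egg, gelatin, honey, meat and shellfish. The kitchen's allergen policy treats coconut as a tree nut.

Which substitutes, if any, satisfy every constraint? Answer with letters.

A: only vinegar; none excluded — OK
B: has brown sugar, so not paleo — no
C: has egg, so not vegan — no
D: not usable as a sweetener; has walnut, so not tree-nut-free — reject
E: has coconut cream, so not tree-nut-free; has wine, so not alcohol-free — no
F: not usable as a sweetener; has corn syrup, so not paleo — no
G: has gelatin, so not vegan; has sherry, so not alcohol-free — out
H: has coconut oil, so not tree-nut-free — out
I: has pork, so not vegan; has coconut, so not tree-nut-free (and 1 more) — reject

A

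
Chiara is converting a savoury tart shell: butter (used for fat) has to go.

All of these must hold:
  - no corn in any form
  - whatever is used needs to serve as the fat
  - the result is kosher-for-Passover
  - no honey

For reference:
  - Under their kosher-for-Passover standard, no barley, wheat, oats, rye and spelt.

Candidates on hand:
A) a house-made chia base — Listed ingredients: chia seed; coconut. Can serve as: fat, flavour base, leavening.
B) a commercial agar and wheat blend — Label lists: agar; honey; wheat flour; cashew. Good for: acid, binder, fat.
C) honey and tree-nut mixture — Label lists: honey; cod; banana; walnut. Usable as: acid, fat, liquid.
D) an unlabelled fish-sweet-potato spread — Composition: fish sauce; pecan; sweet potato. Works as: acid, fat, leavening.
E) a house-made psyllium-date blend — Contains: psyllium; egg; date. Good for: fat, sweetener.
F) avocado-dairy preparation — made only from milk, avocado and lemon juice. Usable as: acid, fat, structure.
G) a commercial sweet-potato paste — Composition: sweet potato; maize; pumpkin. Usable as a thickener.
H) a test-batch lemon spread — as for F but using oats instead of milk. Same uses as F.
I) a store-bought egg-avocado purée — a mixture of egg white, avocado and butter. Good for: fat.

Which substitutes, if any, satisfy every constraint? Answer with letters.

A: nothing on the exclusion list — valid
B: has wheat flour, so not kosher-for-Passover; has honey, so not honey-free — reject
C: has honey, so not honey-free — reject
D: works as a fat, no corn, no honey — keep
E: every rule checks out — valid
F: only milk, avocado, and lemon juice; none excluded — OK
G: not usable as a fat; has maize, so not corn-free — no
H: has oats, so not kosher-for-Passover — reject
I: only butter, egg white, and avocado; none excluded — OK

A, D, E, F, I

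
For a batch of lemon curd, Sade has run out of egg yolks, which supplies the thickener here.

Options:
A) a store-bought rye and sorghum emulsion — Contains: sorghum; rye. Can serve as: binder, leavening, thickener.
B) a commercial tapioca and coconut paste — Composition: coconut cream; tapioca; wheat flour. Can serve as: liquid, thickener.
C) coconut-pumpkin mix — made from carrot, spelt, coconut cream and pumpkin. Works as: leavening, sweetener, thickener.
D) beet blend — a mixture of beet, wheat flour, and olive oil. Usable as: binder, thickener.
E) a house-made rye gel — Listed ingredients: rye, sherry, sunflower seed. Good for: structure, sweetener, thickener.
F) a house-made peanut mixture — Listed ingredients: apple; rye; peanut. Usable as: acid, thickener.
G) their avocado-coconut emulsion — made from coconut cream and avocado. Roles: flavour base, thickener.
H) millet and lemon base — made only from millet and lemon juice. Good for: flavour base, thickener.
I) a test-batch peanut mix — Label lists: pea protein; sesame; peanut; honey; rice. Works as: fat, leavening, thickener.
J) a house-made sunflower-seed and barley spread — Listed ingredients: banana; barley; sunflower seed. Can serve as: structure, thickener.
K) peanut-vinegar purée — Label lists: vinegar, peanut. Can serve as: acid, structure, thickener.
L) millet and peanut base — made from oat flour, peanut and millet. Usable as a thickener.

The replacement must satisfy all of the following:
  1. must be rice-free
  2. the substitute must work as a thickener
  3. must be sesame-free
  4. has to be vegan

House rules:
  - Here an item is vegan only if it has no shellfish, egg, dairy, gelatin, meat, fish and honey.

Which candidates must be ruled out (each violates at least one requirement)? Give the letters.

I

A: only rye and sorghum; none excluded — valid
B: only coconut cream, wheat flour and tapioca; none excluded — valid
C: works as a thickener, no sesame, vegan — valid
D: only wheat flour, beet, and olive oil; none excluded — keep
E: every rule checks out — OK
F: only peanut, rye, and apple; none excluded — OK
G: every rule checks out — valid
H: no sesame, vegan — OK
I: has honey, so not vegan; has sesame, so not sesame-free (and 1 more) — reject
J: only barley, banana and sunflower seed; none excluded — valid
K: all constraints satisfied — keep
L: every rule checks out — valid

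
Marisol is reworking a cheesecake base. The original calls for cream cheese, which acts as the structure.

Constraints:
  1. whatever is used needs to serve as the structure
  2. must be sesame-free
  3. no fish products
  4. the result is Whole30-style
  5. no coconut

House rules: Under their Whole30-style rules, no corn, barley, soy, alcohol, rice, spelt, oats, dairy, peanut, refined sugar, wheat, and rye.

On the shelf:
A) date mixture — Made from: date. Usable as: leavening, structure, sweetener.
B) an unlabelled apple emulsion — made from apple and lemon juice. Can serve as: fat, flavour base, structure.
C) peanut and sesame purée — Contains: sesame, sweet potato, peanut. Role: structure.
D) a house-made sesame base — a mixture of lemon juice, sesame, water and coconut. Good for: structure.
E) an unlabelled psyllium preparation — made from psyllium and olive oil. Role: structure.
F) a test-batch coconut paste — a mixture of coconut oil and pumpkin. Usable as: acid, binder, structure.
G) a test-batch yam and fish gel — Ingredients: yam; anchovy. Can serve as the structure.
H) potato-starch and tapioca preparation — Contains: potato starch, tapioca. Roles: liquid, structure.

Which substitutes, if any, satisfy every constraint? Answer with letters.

A: every rule checks out — keep
B: only lemon juice and apple; none excluded — valid
C: has peanut, so not Whole30-style; has sesame, so not sesame-free — out
D: has sesame, so not sesame-free; has coconut, so not coconut-free — out
E: works as a structure, no sesame, no fish — valid
F: has coconut oil, so not coconut-free — no
G: has anchovy, so not fish-free — out
H: every rule checks out — OK

A, B, E, H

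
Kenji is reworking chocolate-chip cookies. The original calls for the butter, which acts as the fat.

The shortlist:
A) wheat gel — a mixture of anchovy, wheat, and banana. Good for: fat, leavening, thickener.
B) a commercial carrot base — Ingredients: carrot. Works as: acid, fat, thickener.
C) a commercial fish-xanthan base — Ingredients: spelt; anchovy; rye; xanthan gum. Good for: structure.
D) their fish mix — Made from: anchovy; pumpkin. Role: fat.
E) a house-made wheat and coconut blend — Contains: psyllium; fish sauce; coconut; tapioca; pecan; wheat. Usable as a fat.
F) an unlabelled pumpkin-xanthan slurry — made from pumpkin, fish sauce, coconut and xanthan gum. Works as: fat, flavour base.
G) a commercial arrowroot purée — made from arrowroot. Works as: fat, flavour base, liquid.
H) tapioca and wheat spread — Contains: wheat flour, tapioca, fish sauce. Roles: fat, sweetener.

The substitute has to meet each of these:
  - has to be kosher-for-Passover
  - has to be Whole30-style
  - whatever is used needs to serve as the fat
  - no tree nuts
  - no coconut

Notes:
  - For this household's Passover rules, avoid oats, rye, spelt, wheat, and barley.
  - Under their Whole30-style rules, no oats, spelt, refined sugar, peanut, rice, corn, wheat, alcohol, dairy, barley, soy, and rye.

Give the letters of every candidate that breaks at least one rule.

A, C, E, F, H

A: has wheat, so not kosher-for-Passover; has wheat, so not Whole30-style — no
B: nothing on the exclusion list — OK
C: not usable as a fat; has rye, so not kosher-for-Passover (and 1 more) — out
D: only anchovy and pumpkin; none excluded — keep
E: has wheat, so not kosher-for-Passover; has wheat, so not Whole30-style (and 2 more) — reject
F: has coconut, so not coconut-free — reject
G: only arrowroot; none excluded — keep
H: has wheat flour, so not kosher-for-Passover; has wheat flour, so not Whole30-style — no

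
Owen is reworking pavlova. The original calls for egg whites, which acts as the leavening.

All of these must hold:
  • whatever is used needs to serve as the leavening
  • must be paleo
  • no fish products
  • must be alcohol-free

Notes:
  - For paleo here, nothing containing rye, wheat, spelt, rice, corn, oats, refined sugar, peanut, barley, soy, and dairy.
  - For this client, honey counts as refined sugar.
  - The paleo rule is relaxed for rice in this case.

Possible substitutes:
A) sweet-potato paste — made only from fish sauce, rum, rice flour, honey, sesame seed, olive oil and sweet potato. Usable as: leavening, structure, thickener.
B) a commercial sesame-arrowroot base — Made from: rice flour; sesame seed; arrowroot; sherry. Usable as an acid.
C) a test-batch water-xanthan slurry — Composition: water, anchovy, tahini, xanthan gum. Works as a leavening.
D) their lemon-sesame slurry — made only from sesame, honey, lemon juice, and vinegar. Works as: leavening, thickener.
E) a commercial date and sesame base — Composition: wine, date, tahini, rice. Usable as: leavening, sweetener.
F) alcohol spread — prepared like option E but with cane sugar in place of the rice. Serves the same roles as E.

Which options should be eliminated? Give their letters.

A: has honey, so not paleo; has rum, so not alcohol-free (and 1 more) — no
B: not usable as a leavening; has sherry, so not alcohol-free — no
C: has anchovy, so not fish-free — out
D: has honey, so not paleo — no
E: has wine, so not alcohol-free — out
F: has cane sugar, so not paleo; has wine, so not alcohol-free — reject

A, B, C, D, E, F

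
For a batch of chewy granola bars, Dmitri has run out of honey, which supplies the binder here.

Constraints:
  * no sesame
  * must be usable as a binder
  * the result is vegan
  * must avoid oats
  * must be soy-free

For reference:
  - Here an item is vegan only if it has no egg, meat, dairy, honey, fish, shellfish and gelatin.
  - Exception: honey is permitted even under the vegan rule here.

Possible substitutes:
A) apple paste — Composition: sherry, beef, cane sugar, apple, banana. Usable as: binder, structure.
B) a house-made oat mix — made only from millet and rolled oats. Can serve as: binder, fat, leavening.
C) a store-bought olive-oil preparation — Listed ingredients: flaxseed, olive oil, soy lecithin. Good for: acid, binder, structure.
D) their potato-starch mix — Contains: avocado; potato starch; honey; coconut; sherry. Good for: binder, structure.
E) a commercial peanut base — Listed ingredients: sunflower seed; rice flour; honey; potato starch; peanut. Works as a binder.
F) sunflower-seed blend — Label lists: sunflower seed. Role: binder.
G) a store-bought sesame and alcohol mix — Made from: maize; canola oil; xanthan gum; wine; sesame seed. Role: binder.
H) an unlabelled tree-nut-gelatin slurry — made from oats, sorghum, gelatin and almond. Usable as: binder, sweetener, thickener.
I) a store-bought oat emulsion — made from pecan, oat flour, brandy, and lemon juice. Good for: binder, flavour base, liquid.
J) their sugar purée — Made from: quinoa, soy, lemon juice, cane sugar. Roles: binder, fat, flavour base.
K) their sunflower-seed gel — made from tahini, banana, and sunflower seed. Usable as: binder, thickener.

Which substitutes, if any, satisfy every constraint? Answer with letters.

A: has beef, so not vegan — no
B: has rolled oats, so not oat-free — no
C: has soy lecithin, so not soy-free — out
D: honey is permitted under the vegan carve-out; nothing else excluded — valid
E: honey is permitted under the vegan carve-out; nothing else excluded — keep
F: works as a binder, vegan, no oats — OK
G: has sesame seed, so not sesame-free — out
H: has gelatin, so not vegan; has oats, so not oat-free — no
I: has oat flour, so not oat-free — out
J: has soy, so not soy-free — no
K: has tahini, so not sesame-free — out

D, E, F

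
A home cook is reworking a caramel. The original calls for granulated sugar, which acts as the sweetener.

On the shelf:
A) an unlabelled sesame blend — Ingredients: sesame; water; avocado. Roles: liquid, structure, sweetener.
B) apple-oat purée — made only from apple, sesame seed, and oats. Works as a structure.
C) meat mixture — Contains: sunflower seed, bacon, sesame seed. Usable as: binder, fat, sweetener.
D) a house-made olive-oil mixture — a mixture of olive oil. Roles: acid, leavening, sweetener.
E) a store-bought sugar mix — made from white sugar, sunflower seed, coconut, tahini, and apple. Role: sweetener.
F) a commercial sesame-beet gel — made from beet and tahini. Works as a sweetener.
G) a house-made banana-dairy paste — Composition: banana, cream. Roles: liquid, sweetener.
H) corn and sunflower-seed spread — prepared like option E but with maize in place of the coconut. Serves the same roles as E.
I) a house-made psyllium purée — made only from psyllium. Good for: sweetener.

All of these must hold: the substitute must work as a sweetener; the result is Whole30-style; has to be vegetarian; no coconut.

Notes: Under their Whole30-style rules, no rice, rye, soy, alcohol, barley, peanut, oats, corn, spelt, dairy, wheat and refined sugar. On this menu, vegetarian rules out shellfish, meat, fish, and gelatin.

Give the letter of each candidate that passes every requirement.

A, D, F, I

A: Whole30-style, vegetarian — valid
B: not usable as a sweetener; has oats, so not Whole30-style — out
C: has bacon, so not vegetarian — no
D: no coconut, vegetarian — OK
E: has white sugar, so not Whole30-style; has coconut, so not coconut-free — reject
F: works as a sweetener, Whole30-style, vegetarian — OK
G: has cream, so not Whole30-style — reject
H: has maize, so not Whole30-style — reject
I: only psyllium; none excluded — OK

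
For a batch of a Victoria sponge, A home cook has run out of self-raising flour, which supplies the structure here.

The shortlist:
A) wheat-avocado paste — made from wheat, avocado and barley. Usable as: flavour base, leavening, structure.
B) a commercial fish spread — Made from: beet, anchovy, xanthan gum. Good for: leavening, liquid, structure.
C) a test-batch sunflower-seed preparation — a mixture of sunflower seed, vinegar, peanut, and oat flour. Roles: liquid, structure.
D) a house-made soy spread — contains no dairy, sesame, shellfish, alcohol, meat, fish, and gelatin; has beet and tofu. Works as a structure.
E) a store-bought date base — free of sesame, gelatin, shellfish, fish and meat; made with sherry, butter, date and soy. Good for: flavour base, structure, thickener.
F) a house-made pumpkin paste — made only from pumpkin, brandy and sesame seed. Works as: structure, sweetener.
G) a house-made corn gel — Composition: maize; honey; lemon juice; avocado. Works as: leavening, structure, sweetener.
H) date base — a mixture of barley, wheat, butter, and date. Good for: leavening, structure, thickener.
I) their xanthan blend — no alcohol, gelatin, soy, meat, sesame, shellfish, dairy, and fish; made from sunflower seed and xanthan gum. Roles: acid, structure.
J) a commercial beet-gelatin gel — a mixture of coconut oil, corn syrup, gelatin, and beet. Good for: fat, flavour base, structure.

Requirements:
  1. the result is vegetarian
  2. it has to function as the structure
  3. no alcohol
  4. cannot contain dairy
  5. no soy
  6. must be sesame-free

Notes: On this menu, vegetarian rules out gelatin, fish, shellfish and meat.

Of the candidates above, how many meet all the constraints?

4

A: nothing on the exclusion list — valid
B: has anchovy, so not vegetarian — reject
C: no soy, no alcohol — valid
D: has tofu, so not soy-free — out
E: has soy, so not soy-free; has sherry, so not alcohol-free (and 1 more) — reject
F: has brandy, so not alcohol-free; has sesame seed, so not sesame-free — out
G: no sesame, no alcohol — valid
H: has butter, so not dairy-free — no
I: no sesame, no alcohol — valid
J: has gelatin, so not vegetarian — no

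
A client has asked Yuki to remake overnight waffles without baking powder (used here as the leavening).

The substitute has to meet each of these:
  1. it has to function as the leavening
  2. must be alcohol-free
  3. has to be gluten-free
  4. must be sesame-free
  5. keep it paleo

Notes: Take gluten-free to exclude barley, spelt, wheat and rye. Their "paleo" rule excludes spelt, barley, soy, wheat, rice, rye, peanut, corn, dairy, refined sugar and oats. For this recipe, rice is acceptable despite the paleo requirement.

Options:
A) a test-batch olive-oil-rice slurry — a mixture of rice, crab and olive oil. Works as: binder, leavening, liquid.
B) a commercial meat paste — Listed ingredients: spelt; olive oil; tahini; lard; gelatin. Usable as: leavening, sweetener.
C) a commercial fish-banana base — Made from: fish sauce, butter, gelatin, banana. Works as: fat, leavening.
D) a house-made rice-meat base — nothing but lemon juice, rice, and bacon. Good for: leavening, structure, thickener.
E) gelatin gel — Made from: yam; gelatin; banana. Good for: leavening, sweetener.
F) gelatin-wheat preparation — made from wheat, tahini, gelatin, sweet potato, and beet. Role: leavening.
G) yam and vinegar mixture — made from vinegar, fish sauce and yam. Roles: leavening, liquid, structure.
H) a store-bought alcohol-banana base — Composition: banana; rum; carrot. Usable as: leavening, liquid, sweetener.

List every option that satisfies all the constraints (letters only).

A: rice is permitted under the paleo carve-out; nothing else excluded — valid
B: has spelt, so not gluten-free; has spelt, so not paleo (and 1 more) — out
C: has butter, so not paleo — out
D: rice is permitted under the paleo carve-out; nothing else excluded — keep
E: only gelatin, banana, and yam; none excluded — OK
F: has wheat, so not gluten-free; has wheat, so not paleo (and 1 more) — out
G: only fish sauce, yam, and vinegar; none excluded — keep
H: has rum, so not alcohol-free — reject

A, D, E, G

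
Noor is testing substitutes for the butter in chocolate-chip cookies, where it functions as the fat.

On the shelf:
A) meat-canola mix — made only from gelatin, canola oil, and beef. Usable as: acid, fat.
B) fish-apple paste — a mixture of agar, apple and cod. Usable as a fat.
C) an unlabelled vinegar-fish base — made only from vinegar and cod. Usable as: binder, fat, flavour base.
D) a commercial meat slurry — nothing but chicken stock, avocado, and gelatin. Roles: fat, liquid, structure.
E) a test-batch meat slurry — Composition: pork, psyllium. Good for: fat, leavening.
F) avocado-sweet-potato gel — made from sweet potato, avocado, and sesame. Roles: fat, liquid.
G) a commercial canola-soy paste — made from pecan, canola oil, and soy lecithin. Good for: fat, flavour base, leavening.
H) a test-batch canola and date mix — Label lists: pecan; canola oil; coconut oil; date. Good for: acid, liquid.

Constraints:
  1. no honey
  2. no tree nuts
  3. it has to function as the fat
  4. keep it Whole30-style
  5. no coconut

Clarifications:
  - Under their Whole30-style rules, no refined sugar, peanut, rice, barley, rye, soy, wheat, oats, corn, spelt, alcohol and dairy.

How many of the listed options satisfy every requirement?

6

A: only gelatin, beef, and canola oil; none excluded — valid
B: no honey, no coconut — valid
C: only cod and vinegar; none excluded — keep
D: all constraints satisfied — keep
E: only pork and psyllium; none excluded — OK
F: all constraints satisfied — keep
G: has soy lecithin, so not Whole30-style; has pecan, so not tree-nut-free — reject
H: not usable as a fat; has pecan, so not tree-nut-free (and 1 more) — out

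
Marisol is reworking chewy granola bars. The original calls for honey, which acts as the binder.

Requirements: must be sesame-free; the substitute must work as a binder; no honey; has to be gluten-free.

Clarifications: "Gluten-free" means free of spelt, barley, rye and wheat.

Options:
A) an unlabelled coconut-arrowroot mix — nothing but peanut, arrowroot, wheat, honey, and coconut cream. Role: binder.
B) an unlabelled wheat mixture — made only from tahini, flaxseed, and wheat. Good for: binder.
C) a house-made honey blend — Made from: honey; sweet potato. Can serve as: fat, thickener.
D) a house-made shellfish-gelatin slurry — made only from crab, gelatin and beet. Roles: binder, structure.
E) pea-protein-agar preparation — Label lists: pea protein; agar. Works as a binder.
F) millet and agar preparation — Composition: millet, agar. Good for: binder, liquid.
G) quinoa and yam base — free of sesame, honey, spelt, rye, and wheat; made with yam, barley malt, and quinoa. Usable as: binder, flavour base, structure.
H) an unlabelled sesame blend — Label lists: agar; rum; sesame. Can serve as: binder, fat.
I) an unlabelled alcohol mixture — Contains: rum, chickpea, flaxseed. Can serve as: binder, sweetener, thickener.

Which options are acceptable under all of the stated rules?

A: has wheat, so not gluten-free; has honey, so not honey-free — no
B: has wheat, so not gluten-free; has tahini, so not sesame-free — out
C: not usable as a binder; has honey, so not honey-free — reject
D: every rule checks out — valid
E: only pea protein and agar; none excluded — valid
F: every rule checks out — keep
G: has barley malt, so not gluten-free — reject
H: has sesame, so not sesame-free — out
I: only rum, chickpea, and flaxseed; none excluded — valid

D, E, F, I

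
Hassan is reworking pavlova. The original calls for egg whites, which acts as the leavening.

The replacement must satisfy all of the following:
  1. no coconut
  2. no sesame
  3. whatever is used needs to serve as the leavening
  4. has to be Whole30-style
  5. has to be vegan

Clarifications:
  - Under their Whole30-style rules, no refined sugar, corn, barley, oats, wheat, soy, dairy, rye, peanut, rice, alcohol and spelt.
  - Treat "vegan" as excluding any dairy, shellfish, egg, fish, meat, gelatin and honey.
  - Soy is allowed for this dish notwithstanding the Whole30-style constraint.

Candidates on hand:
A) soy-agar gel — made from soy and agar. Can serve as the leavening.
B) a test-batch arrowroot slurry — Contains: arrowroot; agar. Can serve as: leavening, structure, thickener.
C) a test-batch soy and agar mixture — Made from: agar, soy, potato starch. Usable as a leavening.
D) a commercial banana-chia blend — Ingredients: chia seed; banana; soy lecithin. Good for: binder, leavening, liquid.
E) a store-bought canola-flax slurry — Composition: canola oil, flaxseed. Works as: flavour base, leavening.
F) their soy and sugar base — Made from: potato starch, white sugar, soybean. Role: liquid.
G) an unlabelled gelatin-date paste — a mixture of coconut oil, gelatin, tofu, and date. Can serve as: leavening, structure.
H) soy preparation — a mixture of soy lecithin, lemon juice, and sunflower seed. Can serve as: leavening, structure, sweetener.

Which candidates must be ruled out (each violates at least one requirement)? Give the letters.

A: soy is permitted under the Whole30-style carve-out; nothing else excluded — OK
B: Whole30-style, no coconut — OK
C: soy is permitted under the Whole30-style carve-out; nothing else excluded — keep
D: soy is permitted under the Whole30-style carve-out; nothing else excluded — OK
E: only canola oil and flaxseed; none excluded — valid
F: not usable as a leavening; has white sugar, so not Whole30-style — no
G: has gelatin, so not vegan; has coconut oil, so not coconut-free — reject
H: soy is permitted under the Whole30-style carve-out; nothing else excluded — keep

F, G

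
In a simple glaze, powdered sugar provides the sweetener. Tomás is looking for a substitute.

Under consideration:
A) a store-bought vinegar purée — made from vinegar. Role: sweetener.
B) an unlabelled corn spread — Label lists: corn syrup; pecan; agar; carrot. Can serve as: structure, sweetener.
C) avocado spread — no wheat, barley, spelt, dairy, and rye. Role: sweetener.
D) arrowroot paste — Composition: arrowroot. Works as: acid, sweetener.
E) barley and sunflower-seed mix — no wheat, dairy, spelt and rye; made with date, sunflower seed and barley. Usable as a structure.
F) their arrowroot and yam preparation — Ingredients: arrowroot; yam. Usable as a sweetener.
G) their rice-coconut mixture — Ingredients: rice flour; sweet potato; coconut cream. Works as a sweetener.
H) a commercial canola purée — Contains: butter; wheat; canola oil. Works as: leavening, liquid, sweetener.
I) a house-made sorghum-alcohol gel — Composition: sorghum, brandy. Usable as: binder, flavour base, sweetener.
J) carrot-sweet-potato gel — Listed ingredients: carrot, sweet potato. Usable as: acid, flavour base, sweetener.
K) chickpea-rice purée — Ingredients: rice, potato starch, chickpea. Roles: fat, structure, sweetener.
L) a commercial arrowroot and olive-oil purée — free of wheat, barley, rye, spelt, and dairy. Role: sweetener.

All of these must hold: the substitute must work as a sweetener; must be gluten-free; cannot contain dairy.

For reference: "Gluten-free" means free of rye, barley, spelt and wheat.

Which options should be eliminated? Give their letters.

A: only vinegar; none excluded — keep
B: nothing on the exclusion list — valid
C: no dairy, gluten-free — valid
D: only arrowroot; none excluded — keep
E: not usable as a sweetener; has barley, so not gluten-free — out
F: works as a sweetener, gluten-free, no dairy — valid
G: only coconut cream, rice flour and sweet potato; none excluded — valid
H: has wheat, so not gluten-free; has butter, so not dairy-free — out
I: works as a sweetener, gluten-free, no dairy — valid
J: every rule checks out — OK
K: only rice, potato starch and chickpea; none excluded — valid
L: all constraints satisfied — valid

E, H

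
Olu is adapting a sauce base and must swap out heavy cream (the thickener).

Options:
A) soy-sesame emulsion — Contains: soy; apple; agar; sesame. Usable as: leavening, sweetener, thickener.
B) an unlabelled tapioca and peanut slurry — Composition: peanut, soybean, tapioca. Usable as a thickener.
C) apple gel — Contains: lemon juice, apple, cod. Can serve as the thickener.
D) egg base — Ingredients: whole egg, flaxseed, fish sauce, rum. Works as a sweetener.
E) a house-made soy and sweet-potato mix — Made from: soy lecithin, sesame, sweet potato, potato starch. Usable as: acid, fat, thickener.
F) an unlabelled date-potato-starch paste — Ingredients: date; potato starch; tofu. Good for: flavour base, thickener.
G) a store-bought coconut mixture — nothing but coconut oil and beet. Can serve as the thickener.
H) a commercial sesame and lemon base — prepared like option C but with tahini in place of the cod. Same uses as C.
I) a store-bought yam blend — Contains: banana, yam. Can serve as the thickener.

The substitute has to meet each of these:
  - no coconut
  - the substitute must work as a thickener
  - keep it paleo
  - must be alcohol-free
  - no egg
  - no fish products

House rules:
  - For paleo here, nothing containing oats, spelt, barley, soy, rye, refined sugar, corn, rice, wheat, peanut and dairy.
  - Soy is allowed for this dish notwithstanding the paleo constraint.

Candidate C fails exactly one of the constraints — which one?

fish-free

usable as a thickener: satisfied
paleo: satisfied
fish-free: has cod — fails
alcohol-free: satisfied
coconut-free: satisfied
egg-free: satisfied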